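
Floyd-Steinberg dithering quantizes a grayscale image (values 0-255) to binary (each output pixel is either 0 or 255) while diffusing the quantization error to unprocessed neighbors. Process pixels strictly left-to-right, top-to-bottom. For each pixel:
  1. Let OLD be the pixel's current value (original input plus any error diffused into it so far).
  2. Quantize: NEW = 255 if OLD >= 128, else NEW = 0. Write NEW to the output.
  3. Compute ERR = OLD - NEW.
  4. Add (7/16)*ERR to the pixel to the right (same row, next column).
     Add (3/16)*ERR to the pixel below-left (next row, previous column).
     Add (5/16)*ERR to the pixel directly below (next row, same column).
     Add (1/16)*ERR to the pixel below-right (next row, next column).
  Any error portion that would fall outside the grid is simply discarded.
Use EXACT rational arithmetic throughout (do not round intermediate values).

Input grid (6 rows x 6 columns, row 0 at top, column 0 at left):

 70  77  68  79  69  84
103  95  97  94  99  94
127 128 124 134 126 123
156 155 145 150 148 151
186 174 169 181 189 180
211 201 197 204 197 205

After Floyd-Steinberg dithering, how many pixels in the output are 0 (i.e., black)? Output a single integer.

Answer: 15

Derivation:
(0,0): OLD=70 → NEW=0, ERR=70
(0,1): OLD=861/8 → NEW=0, ERR=861/8
(0,2): OLD=14731/128 → NEW=0, ERR=14731/128
(0,3): OLD=264909/2048 → NEW=255, ERR=-257331/2048
(0,4): OLD=459675/32768 → NEW=0, ERR=459675/32768
(0,5): OLD=47257917/524288 → NEW=0, ERR=47257917/524288
(1,0): OLD=18567/128 → NEW=255, ERR=-14073/128
(1,1): OLD=109041/1024 → NEW=0, ERR=109041/1024
(1,2): OLD=5331973/32768 → NEW=255, ERR=-3023867/32768
(1,3): OLD=3169921/131072 → NEW=0, ERR=3169921/131072
(1,4): OLD=1031900995/8388608 → NEW=0, ERR=1031900995/8388608
(1,5): OLD=23738083557/134217728 → NEW=255, ERR=-10487437083/134217728
(2,0): OLD=1844971/16384 → NEW=0, ERR=1844971/16384
(2,1): OLD=97710729/524288 → NEW=255, ERR=-35982711/524288
(2,2): OLD=640267099/8388608 → NEW=0, ERR=640267099/8388608
(2,3): OLD=12901506499/67108864 → NEW=255, ERR=-4211253821/67108864
(2,4): OLD=265961153609/2147483648 → NEW=0, ERR=265961153609/2147483648
(2,5): OLD=5513147582607/34359738368 → NEW=255, ERR=-3248585701233/34359738368
(3,0): OLD=1495870075/8388608 → NEW=255, ERR=-643224965/8388608
(3,1): OLD=8143991327/67108864 → NEW=0, ERR=8143991327/67108864
(3,2): OLD=110535819629/536870912 → NEW=255, ERR=-26366262931/536870912
(3,3): OLD=4703696619943/34359738368 → NEW=255, ERR=-4058036663897/34359738368
(3,4): OLD=31166288518407/274877906944 → NEW=0, ERR=31166288518407/274877906944
(3,5): OLD=786368642418185/4398046511104 → NEW=255, ERR=-335133217913335/4398046511104
(4,0): OLD=198418954645/1073741824 → NEW=255, ERR=-75385210475/1073741824
(4,1): OLD=2872589697745/17179869184 → NEW=255, ERR=-1508276944175/17179869184
(4,2): OLD=55351264758435/549755813888 → NEW=0, ERR=55351264758435/549755813888
(4,3): OLD=1814907435086031/8796093022208 → NEW=255, ERR=-428096285577009/8796093022208
(4,4): OLD=25539660769625407/140737488355328 → NEW=255, ERR=-10348398760983233/140737488355328
(4,5): OLD=295220999991752793/2251799813685248 → NEW=255, ERR=-278987952497985447/2251799813685248
(5,0): OLD=47443590694659/274877906944 → NEW=255, ERR=-22650275576061/274877906944
(5,1): OLD=1337043094843059/8796093022208 → NEW=255, ERR=-905960625819981/8796093022208
(5,2): OLD=11877567676892961/70368744177664 → NEW=255, ERR=-6066462088411359/70368744177664
(5,3): OLD=323313717403080507/2251799813685248 → NEW=255, ERR=-250895235086657733/2251799813685248
(5,4): OLD=445872244956121035/4503599627370496 → NEW=0, ERR=445872244956121035/4503599627370496
(5,5): OLD=14771884207136756199/72057594037927936 → NEW=255, ERR=-3602802272534867481/72057594037927936
Output grid:
  Row 0: ...#..  (5 black, running=5)
  Row 1: #.#..#  (3 black, running=8)
  Row 2: .#.#.#  (3 black, running=11)
  Row 3: #.##.#  (2 black, running=13)
  Row 4: ##.###  (1 black, running=14)
  Row 5: ####.#  (1 black, running=15)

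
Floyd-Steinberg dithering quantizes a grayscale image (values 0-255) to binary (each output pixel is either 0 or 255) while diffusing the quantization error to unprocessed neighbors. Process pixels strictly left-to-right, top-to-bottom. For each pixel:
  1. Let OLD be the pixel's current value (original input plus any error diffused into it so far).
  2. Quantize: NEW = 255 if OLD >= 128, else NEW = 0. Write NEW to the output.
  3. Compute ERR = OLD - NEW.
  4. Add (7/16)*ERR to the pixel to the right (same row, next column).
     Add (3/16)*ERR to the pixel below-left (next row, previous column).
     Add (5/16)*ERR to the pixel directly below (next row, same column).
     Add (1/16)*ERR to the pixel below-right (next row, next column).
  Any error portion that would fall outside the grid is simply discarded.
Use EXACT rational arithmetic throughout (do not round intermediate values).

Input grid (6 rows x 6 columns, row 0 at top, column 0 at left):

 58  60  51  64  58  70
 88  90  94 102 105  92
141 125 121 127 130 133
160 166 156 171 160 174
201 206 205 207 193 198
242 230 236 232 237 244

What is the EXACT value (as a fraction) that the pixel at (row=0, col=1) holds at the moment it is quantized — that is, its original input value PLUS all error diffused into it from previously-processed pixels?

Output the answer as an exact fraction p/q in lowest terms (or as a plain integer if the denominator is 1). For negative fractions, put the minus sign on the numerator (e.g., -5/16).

Answer: 683/8

Derivation:
(0,0): OLD=58 → NEW=0, ERR=58
(0,1): OLD=683/8 → NEW=0, ERR=683/8
Target (0,1): original=60, with diffused error = 683/8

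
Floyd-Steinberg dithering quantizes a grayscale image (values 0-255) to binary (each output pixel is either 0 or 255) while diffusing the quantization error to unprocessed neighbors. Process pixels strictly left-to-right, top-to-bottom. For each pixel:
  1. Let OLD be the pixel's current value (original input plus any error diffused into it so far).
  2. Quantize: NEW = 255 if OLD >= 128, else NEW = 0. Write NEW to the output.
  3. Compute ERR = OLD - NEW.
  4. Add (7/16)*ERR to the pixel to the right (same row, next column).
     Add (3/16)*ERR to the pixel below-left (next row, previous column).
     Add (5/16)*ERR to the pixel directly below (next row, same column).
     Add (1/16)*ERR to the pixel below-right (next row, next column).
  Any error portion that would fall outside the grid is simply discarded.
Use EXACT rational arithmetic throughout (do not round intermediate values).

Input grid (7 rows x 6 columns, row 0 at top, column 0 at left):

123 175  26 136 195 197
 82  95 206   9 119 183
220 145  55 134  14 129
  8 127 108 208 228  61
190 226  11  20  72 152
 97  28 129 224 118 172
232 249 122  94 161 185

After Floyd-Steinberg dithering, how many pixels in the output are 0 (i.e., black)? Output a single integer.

Answer: 21

Derivation:
(0,0): OLD=123 → NEW=0, ERR=123
(0,1): OLD=3661/16 → NEW=255, ERR=-419/16
(0,2): OLD=3723/256 → NEW=0, ERR=3723/256
(0,3): OLD=583117/4096 → NEW=255, ERR=-461363/4096
(0,4): OLD=9549979/65536 → NEW=255, ERR=-7161701/65536
(0,5): OLD=156437565/1048576 → NEW=255, ERR=-110949315/1048576
(1,0): OLD=29575/256 → NEW=0, ERR=29575/256
(1,1): OLD=302641/2048 → NEW=255, ERR=-219599/2048
(1,2): OLD=9232517/65536 → NEW=255, ERR=-7479163/65536
(1,3): OLD=-25089503/262144 → NEW=0, ERR=-25089503/262144
(1,4): OLD=270089667/16777216 → NEW=0, ERR=270089667/16777216
(1,5): OLD=40304975461/268435456 → NEW=255, ERR=-28146065819/268435456
(2,0): OLD=7733163/32768 → NEW=255, ERR=-622677/32768
(2,1): OLD=93323913/1048576 → NEW=0, ERR=93323913/1048576
(2,2): OLD=564172507/16777216 → NEW=0, ERR=564172507/16777216
(2,3): OLD=15393260483/134217728 → NEW=0, ERR=15393260483/134217728
(2,4): OLD=187112513737/4294967296 → NEW=0, ERR=187112513737/4294967296
(2,5): OLD=7992057784335/68719476736 → NEW=0, ERR=7992057784335/68719476736
(3,0): OLD=314561147/16777216 → NEW=0, ERR=314561147/16777216
(3,1): OLD=22566425439/134217728 → NEW=255, ERR=-11659095201/134217728
(3,2): OLD=115503355085/1073741824 → NEW=0, ERR=115503355085/1073741824
(3,3): OLD=20696432483751/68719476736 → NEW=255, ERR=3172965916071/68719476736
(3,4): OLD=159862968182343/549755813888 → NEW=255, ERR=19675235640903/549755813888
(3,5): OLD=1017921036972745/8796093022208 → NEW=0, ERR=1017921036972745/8796093022208
(4,0): OLD=385627053397/2147483648 → NEW=255, ERR=-161981276843/2147483648
(4,1): OLD=6431988274513/34359738368 → NEW=255, ERR=-2329745009327/34359738368
(4,2): OLD=19988712407459/1099511627776 → NEW=0, ERR=19988712407459/1099511627776
(4,3): OLD=981928830478671/17592186044416 → NEW=0, ERR=981928830478671/17592186044416
(4,4): OLD=37207543335413055/281474976710656 → NEW=255, ERR=-34568575725804225/281474976710656
(4,5): OLD=615508199843467353/4503599627370496 → NEW=255, ERR=-532909705136009127/4503599627370496
(5,0): OLD=33378576771715/549755813888 → NEW=0, ERR=33378576771715/549755813888
(5,1): OLD=564153806034099/17592186044416 → NEW=0, ERR=564153806034099/17592186044416
(5,2): OLD=21805701338585313/140737488355328 → NEW=255, ERR=-14082358192023327/140737488355328
(5,3): OLD=791618991479855035/4503599627370496 → NEW=255, ERR=-356798913499621445/4503599627370496
(5,4): OLD=236545288638540091/9007199254740992 → NEW=0, ERR=236545288638540091/9007199254740992
(5,5): OLD=20008337894931164151/144115188075855872 → NEW=255, ERR=-16741035064412083209/144115188075855872
(6,0): OLD=72335228298448889/281474976710656 → NEW=255, ERR=559109237231609/281474976710656
(6,1): OLD=1103038058513580805/4503599627370496 → NEW=255, ERR=-45379846465895675/4503599627370496
(6,2): OLD=1323554217622017789/18014398509481984 → NEW=0, ERR=1323554217622017789/18014398509481984
(6,3): OLD=28839286494874854249/288230376151711744 → NEW=0, ERR=28839286494874854249/288230376151711744
(6,4): OLD=858922359762651575113/4611686018427387904 → NEW=255, ERR=-317057574936332340407/4611686018427387904
(6,5): OLD=8873733167467741026143/73786976294838206464 → NEW=0, ERR=8873733167467741026143/73786976294838206464
Output grid:
  Row 0: .#.###  (2 black, running=2)
  Row 1: .##..#  (3 black, running=5)
  Row 2: #.....  (5 black, running=10)
  Row 3: .#.##.  (3 black, running=13)
  Row 4: ##..##  (2 black, running=15)
  Row 5: ..##.#  (3 black, running=18)
  Row 6: ##..#.  (3 black, running=21)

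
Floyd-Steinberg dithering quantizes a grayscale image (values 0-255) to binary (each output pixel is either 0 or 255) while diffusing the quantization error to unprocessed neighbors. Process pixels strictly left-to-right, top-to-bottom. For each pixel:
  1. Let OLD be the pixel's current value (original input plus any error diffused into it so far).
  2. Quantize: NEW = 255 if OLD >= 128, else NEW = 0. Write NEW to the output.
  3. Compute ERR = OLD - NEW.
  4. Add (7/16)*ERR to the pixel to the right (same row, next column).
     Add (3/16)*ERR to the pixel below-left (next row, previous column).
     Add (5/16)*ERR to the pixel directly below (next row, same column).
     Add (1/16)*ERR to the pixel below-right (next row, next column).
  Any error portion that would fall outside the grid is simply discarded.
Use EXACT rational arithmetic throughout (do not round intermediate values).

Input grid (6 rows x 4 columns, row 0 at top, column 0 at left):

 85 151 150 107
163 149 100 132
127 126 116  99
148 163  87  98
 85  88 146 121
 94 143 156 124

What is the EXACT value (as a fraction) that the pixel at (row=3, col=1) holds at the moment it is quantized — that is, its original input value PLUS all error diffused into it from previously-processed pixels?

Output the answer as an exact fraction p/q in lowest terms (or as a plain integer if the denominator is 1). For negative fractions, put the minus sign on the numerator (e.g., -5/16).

Answer: 36166350155/268435456

Derivation:
(0,0): OLD=85 → NEW=0, ERR=85
(0,1): OLD=3011/16 → NEW=255, ERR=-1069/16
(0,2): OLD=30917/256 → NEW=0, ERR=30917/256
(0,3): OLD=654691/4096 → NEW=255, ERR=-389789/4096
(1,0): OLD=45321/256 → NEW=255, ERR=-19959/256
(1,1): OLD=249791/2048 → NEW=0, ERR=249791/2048
(1,2): OLD=11081003/65536 → NEW=255, ERR=-5630677/65536
(1,3): OLD=75728925/1048576 → NEW=0, ERR=75728925/1048576
(2,0): OLD=4112549/32768 → NEW=0, ERR=4112549/32768
(2,1): OLD=207661287/1048576 → NEW=255, ERR=-59725593/1048576
(2,2): OLD=179087939/2097152 → NEW=0, ERR=179087939/2097152
(2,3): OLD=5152611927/33554432 → NEW=255, ERR=-3403768233/33554432
(3,0): OLD=2961859029/16777216 → NEW=255, ERR=-1316331051/16777216
(3,1): OLD=36166350155/268435456 → NEW=255, ERR=-32284691125/268435456
Target (3,1): original=163, with diffused error = 36166350155/268435456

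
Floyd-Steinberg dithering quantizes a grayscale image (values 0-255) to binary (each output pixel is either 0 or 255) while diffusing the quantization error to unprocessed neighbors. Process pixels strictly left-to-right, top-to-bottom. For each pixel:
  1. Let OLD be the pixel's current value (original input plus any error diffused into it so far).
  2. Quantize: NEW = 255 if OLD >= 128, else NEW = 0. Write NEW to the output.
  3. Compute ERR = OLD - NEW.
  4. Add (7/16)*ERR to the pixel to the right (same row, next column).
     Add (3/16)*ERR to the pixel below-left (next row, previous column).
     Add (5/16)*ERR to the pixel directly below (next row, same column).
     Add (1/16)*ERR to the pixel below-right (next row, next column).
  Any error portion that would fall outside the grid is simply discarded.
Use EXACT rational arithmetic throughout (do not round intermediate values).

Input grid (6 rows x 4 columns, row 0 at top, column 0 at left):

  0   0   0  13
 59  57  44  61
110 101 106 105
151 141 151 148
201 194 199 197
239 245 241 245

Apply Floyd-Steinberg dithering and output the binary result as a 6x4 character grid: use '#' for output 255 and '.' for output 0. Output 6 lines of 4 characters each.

(0,0): OLD=0 → NEW=0, ERR=0
(0,1): OLD=0 → NEW=0, ERR=0
(0,2): OLD=0 → NEW=0, ERR=0
(0,3): OLD=13 → NEW=0, ERR=13
(1,0): OLD=59 → NEW=0, ERR=59
(1,1): OLD=1325/16 → NEW=0, ERR=1325/16
(1,2): OLD=21163/256 → NEW=0, ERR=21163/256
(1,3): OLD=414637/4096 → NEW=0, ERR=414637/4096
(2,0): OLD=36855/256 → NEW=255, ERR=-28425/256
(2,1): OLD=199657/2048 → NEW=0, ERR=199657/2048
(2,2): OLD=13018165/65536 → NEW=255, ERR=-3693515/65536
(2,3): OLD=122834563/1048576 → NEW=0, ERR=122834563/1048576
(3,0): OLD=4409939/32768 → NEW=255, ERR=-3945901/32768
(3,1): OLD=106194377/1048576 → NEW=0, ERR=106194377/1048576
(3,2): OLD=431495891/2097152 → NEW=255, ERR=-103277869/2097152
(3,3): OLD=5353264003/33554432 → NEW=255, ERR=-3203116157/33554432
(4,0): OLD=3059459387/16777216 → NEW=255, ERR=-1218730693/16777216
(4,1): OLD=47541943605/268435456 → NEW=255, ERR=-20909097675/268435456
(4,2): OLD=592547944763/4294967296 → NEW=255, ERR=-502668715717/4294967296
(4,3): OLD=7757548490781/68719476736 → NEW=0, ERR=7757548490781/68719476736
(5,0): OLD=866271435279/4294967296 → NEW=255, ERR=-228945225201/4294967296
(5,1): OLD=5870463102677/34359738368 → NEW=255, ERR=-2891270181163/34359738368
(5,2): OLD=202210938967917/1099511627776 → NEW=255, ERR=-78164526114963/1099511627776
(5,3): OLD=4254854586116107/17592186044416 → NEW=255, ERR=-231152855209973/17592186044416
Row 0: ....
Row 1: ....
Row 2: #.#.
Row 3: #.##
Row 4: ###.
Row 5: ####

Answer: ....
....
#.#.
#.##
###.
####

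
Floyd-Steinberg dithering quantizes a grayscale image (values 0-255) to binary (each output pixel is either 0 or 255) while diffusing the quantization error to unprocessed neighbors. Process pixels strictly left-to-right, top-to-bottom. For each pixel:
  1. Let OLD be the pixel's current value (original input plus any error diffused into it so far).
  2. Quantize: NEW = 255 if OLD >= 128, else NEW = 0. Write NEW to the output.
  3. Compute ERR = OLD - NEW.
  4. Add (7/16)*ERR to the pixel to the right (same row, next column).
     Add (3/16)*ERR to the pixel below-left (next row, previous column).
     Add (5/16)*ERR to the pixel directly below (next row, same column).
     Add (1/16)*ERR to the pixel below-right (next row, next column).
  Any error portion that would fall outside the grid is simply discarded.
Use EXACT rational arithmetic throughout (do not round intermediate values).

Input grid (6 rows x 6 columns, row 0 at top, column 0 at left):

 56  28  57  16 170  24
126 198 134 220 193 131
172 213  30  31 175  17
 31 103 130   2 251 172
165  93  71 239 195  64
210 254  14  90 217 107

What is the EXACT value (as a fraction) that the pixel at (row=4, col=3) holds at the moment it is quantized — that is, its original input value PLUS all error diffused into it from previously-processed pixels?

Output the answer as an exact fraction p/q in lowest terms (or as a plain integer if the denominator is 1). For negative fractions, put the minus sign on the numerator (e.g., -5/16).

Answer: 502355949584371/2199023255552

Derivation:
(0,0): OLD=56 → NEW=0, ERR=56
(0,1): OLD=105/2 → NEW=0, ERR=105/2
(0,2): OLD=2559/32 → NEW=0, ERR=2559/32
(0,3): OLD=26105/512 → NEW=0, ERR=26105/512
(0,4): OLD=1575375/8192 → NEW=255, ERR=-513585/8192
(0,5): OLD=-449367/131072 → NEW=0, ERR=-449367/131072
(1,0): OLD=4907/32 → NEW=255, ERR=-3253/32
(1,1): OLD=48237/256 → NEW=255, ERR=-17043/256
(1,2): OLD=1169041/8192 → NEW=255, ERR=-919919/8192
(1,3): OLD=5899789/32768 → NEW=255, ERR=-2456051/32768
(1,4): OLD=300228887/2097152 → NEW=255, ERR=-234544873/2097152
(1,5): OLD=2586389361/33554432 → NEW=0, ERR=2586389361/33554432
(2,0): OLD=523263/4096 → NEW=0, ERR=523263/4096
(2,1): OLD=28924613/131072 → NEW=255, ERR=-4498747/131072
(2,2): OLD=-80368817/2097152 → NEW=0, ERR=-80368817/2097152
(2,3): OLD=-623732265/16777216 → NEW=0, ERR=-623732265/16777216
(2,4): OLD=71700739909/536870912 → NEW=255, ERR=-65201342651/536870912
(2,5): OLD=-163512849101/8589934592 → NEW=0, ERR=-163512849101/8589934592
(3,0): OLD=135237551/2097152 → NEW=0, ERR=135237551/2097152
(3,1): OLD=2034836899/16777216 → NEW=0, ERR=2034836899/16777216
(3,2): OLD=21739339241/134217728 → NEW=255, ERR=-12486181399/134217728
(3,3): OLD=-648408817493/8589934592 → NEW=0, ERR=-648408817493/8589934592
(3,4): OLD=11966159359979/68719476736 → NEW=255, ERR=-5557307207701/68719476736
(3,5): OLD=135328563700197/1099511627776 → NEW=0, ERR=135328563700197/1099511627776
(4,0): OLD=55805862977/268435456 → NEW=255, ERR=-12645178303/268435456
(4,1): OLD=416095980461/4294967296 → NEW=0, ERR=416095980461/4294967296
(4,2): OLD=10684541415095/137438953472 → NEW=0, ERR=10684541415095/137438953472
(4,3): OLD=502355949584371/2199023255552 → NEW=255, ERR=-58394980581389/2199023255552
Target (4,3): original=239, with diffused error = 502355949584371/2199023255552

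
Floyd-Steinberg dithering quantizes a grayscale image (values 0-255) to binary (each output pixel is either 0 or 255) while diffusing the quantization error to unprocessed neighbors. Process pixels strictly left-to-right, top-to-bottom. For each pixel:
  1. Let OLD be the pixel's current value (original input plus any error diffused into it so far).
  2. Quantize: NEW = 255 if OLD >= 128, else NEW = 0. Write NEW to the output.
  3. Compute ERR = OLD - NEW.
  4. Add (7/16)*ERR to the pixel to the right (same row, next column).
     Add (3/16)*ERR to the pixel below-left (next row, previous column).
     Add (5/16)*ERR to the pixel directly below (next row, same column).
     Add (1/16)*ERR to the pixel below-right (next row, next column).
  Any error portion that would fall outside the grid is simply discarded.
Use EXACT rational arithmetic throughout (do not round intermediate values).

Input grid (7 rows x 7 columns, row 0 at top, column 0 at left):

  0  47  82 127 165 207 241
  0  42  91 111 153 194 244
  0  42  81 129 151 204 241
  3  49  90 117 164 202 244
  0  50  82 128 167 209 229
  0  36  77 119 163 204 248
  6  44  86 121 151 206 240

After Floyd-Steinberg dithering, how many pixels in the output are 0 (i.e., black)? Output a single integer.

Answer: 25

Derivation:
(0,0): OLD=0 → NEW=0, ERR=0
(0,1): OLD=47 → NEW=0, ERR=47
(0,2): OLD=1641/16 → NEW=0, ERR=1641/16
(0,3): OLD=43999/256 → NEW=255, ERR=-21281/256
(0,4): OLD=526873/4096 → NEW=255, ERR=-517607/4096
(0,5): OLD=9942703/65536 → NEW=255, ERR=-6768977/65536
(0,6): OLD=205323977/1048576 → NEW=255, ERR=-62062903/1048576
(1,0): OLD=141/16 → NEW=0, ERR=141/16
(1,1): OLD=10211/128 → NEW=0, ERR=10211/128
(1,2): OLD=595159/4096 → NEW=255, ERR=-449321/4096
(1,3): OLD=323511/16384 → NEW=0, ERR=323511/16384
(1,4): OLD=102327009/1048576 → NEW=0, ERR=102327009/1048576
(1,5): OLD=1555427353/8388608 → NEW=255, ERR=-583667687/8388608
(1,6): OLD=25314506647/134217728 → NEW=255, ERR=-8911013993/134217728
(2,0): OLD=36273/2048 → NEW=0, ERR=36273/2048
(2,1): OLD=3582227/65536 → NEW=0, ERR=3582227/65536
(2,2): OLD=83174729/1048576 → NEW=0, ERR=83174729/1048576
(2,3): OLD=1520981169/8388608 → NEW=255, ERR=-618113871/8388608
(2,4): OLD=9223897381/67108864 → NEW=255, ERR=-7888862939/67108864
(2,5): OLD=267313983259/2147483648 → NEW=0, ERR=267313983259/2147483648
(2,6): OLD=9289594782189/34359738368 → NEW=255, ERR=527861498349/34359738368
(3,0): OLD=19696089/1048576 → NEW=0, ERR=19696089/1048576
(3,1): OLD=757315165/8388608 → NEW=0, ERR=757315165/8388608
(3,2): OLD=9655987139/67108864 → NEW=255, ERR=-7456773181/67108864
(3,3): OLD=7590605035/268435456 → NEW=0, ERR=7590605035/268435456
(3,4): OLD=5441557702873/34359738368 → NEW=255, ERR=-3320175580967/34359738368
(3,5): OLD=53369525334803/274877906944 → NEW=255, ERR=-16724340935917/274877906944
(3,6): OLD=1011383611949069/4398046511104 → NEW=255, ERR=-110118248382451/4398046511104
(4,0): OLD=3059789055/134217728 → NEW=0, ERR=3059789055/134217728
(4,1): OLD=147158379291/2147483648 → NEW=0, ERR=147158379291/2147483648
(4,2): OLD=3030570695333/34359738368 → NEW=0, ERR=3030570695333/34359738368
(4,3): OLD=41331165827911/274877906944 → NEW=255, ERR=-28762700442809/274877906944
(4,4): OLD=178963798882057/2199023255552 → NEW=0, ERR=178963798882057/2199023255552
(4,5): OLD=15119276223096085/70368744177664 → NEW=255, ERR=-2824753542208235/70368744177664
(4,6): OLD=224966912721312419/1125899906842624 → NEW=255, ERR=-62137563523556701/1125899906842624
(5,0): OLD=686258262273/34359738368 → NEW=0, ERR=686258262273/34359738368
(5,1): OLD=23121352781619/274877906944 → NEW=0, ERR=23121352781619/274877906944
(5,2): OLD=277135024930241/2199023255552 → NEW=0, ERR=277135024930241/2199023255552
(5,3): OLD=2853612678258909/17592186044416 → NEW=255, ERR=-1632394763067171/17592186044416
(5,4): OLD=150611327330612235/1125899906842624 → NEW=255, ERR=-136493148914256885/1125899906842624
(5,5): OLD=1199360872307405411/9007199254740992 → NEW=255, ERR=-1097474937651547549/9007199254740992
(5,6): OLD=25211171084906501293/144115188075855872 → NEW=255, ERR=-11538201874436746067/144115188075855872
(6,0): OLD=123202667902401/4398046511104 → NEW=0, ERR=123202667902401/4398046511104
(6,1): OLD=7559002848815933/70368744177664 → NEW=0, ERR=7559002848815933/70368744177664
(6,2): OLD=180412345074304167/1125899906842624 → NEW=255, ERR=-106692131170564953/1125899906842624
(6,3): OLD=321472331646691705/9007199254740992 → NEW=0, ERR=321472331646691705/9007199254740992
(6,4): OLD=901485177047860563/9007199254740992 → NEW=0, ERR=901485177047860563/9007199254740992
(6,5): OLD=436086276030922413767/2305843009213693952 → NEW=255, ERR=-151903691318569543993/2305843009213693952
(6,6): OLD=6587101582156862109825/36893488147419103232 → NEW=255, ERR=-2820737895435009214335/36893488147419103232
Output grid:
  Row 0: ...####  (3 black, running=3)
  Row 1: ..#..##  (4 black, running=7)
  Row 2: ...##.#  (4 black, running=11)
  Row 3: ..#.###  (3 black, running=14)
  Row 4: ...#.##  (4 black, running=18)
  Row 5: ...####  (3 black, running=21)
  Row 6: ..#..##  (4 black, running=25)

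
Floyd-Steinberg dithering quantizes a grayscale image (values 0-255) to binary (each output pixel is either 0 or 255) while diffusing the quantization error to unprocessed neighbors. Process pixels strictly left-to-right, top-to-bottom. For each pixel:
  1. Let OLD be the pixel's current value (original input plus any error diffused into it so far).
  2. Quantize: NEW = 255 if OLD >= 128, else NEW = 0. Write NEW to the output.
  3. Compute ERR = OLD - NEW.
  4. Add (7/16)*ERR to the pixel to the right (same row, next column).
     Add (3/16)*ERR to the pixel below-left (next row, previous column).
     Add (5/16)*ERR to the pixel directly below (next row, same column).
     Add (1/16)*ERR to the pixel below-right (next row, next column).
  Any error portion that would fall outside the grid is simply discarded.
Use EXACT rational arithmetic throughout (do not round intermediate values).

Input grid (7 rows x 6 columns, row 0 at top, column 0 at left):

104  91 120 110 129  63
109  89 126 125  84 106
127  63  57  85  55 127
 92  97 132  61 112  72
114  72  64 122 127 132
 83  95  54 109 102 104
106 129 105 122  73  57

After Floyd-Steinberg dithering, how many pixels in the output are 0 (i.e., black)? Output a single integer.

Answer: 27

Derivation:
(0,0): OLD=104 → NEW=0, ERR=104
(0,1): OLD=273/2 → NEW=255, ERR=-237/2
(0,2): OLD=2181/32 → NEW=0, ERR=2181/32
(0,3): OLD=71587/512 → NEW=255, ERR=-58973/512
(0,4): OLD=643957/8192 → NEW=0, ERR=643957/8192
(0,5): OLD=12765235/131072 → NEW=0, ERR=12765235/131072
(1,0): OLD=3817/32 → NEW=0, ERR=3817/32
(1,1): OLD=31599/256 → NEW=0, ERR=31599/256
(1,2): OLD=1411467/8192 → NEW=255, ERR=-677493/8192
(1,3): OLD=2353479/32768 → NEW=0, ERR=2353479/32768
(1,4): OLD=316773357/2097152 → NEW=255, ERR=-218000403/2097152
(1,5): OLD=3216838763/33554432 → NEW=0, ERR=3216838763/33554432
(2,0): OLD=767669/4096 → NEW=255, ERR=-276811/4096
(2,1): OLD=8382695/131072 → NEW=0, ERR=8382695/131072
(2,2): OLD=168437525/2097152 → NEW=0, ERR=168437525/2097152
(2,3): OLD=1978431629/16777216 → NEW=0, ERR=1978431629/16777216
(2,4): OLD=51846389511/536870912 → NEW=0, ERR=51846389511/536870912
(2,5): OLD=1655385417633/8589934592 → NEW=255, ERR=-535047903327/8589934592
(3,0): OLD=173796309/2097152 → NEW=0, ERR=173796309/2097152
(3,1): OLD=2752777505/16777216 → NEW=255, ERR=-1525412575/16777216
(3,2): OLD=19250686507/134217728 → NEW=255, ERR=-14974834133/134217728
(3,3): OLD=619898889961/8589934592 → NEW=0, ERR=619898889961/8589934592
(3,4): OLD=11643989731769/68719476736 → NEW=255, ERR=-5879476835911/68719476736
(3,5): OLD=23242921072823/1099511627776 → NEW=0, ERR=23242921072823/1099511627776
(4,0): OLD=32977256619/268435456 → NEW=0, ERR=32977256619/268435456
(4,1): OLD=350442358399/4294967296 → NEW=0, ERR=350442358399/4294967296
(4,2): OLD=9989024548717/137438953472 → NEW=0, ERR=9989024548717/137438953472
(4,3): OLD=337184829047585/2199023255552 → NEW=255, ERR=-223566101118175/2199023255552
(4,4): OLD=2260887895975633/35184372088832 → NEW=0, ERR=2260887895975633/35184372088832
(4,5): OLD=90844184355107863/562949953421312 → NEW=255, ERR=-52708053767326697/562949953421312
(5,0): OLD=9393224173805/68719476736 → NEW=255, ERR=-8130242393875/68719476736
(5,1): OLD=198006022142109/2199023255552 → NEW=0, ERR=198006022142109/2199023255552
(5,2): OLD=1796924197917407/17592186044416 → NEW=0, ERR=1796924197917407/17592186044416
(5,3): OLD=77973049576711157/562949953421312 → NEW=255, ERR=-65579188545723403/562949953421312
(5,4): OLD=53149244081666889/1125899906842624 → NEW=0, ERR=53149244081666889/1125899906842624
(5,5): OLD=1790810028555747845/18014398509481984 → NEW=0, ERR=1790810028555747845/18014398509481984
(6,0): OLD=3022722724822519/35184372088832 → NEW=0, ERR=3022722724822519/35184372088832
(6,1): OLD=116238945918316043/562949953421312 → NEW=255, ERR=-27313292204118517/562949953421312
(6,2): OLD=224005681004242339/2251799813685248 → NEW=0, ERR=224005681004242339/2251799813685248
(6,3): OLD=5200870994252261839/36028797018963968 → NEW=255, ERR=-3986472245583550001/36028797018963968
(6,4): OLD=29228000356539956135/576460752303423488 → NEW=0, ERR=29228000356539956135/576460752303423488
(6,5): OLD=1044070226135235016369/9223372036854775808 → NEW=0, ERR=1044070226135235016369/9223372036854775808
Output grid:
  Row 0: .#.#..  (4 black, running=4)
  Row 1: ..#.#.  (4 black, running=8)
  Row 2: #....#  (4 black, running=12)
  Row 3: .##.#.  (3 black, running=15)
  Row 4: ...#.#  (4 black, running=19)
  Row 5: #..#..  (4 black, running=23)
  Row 6: .#.#..  (4 black, running=27)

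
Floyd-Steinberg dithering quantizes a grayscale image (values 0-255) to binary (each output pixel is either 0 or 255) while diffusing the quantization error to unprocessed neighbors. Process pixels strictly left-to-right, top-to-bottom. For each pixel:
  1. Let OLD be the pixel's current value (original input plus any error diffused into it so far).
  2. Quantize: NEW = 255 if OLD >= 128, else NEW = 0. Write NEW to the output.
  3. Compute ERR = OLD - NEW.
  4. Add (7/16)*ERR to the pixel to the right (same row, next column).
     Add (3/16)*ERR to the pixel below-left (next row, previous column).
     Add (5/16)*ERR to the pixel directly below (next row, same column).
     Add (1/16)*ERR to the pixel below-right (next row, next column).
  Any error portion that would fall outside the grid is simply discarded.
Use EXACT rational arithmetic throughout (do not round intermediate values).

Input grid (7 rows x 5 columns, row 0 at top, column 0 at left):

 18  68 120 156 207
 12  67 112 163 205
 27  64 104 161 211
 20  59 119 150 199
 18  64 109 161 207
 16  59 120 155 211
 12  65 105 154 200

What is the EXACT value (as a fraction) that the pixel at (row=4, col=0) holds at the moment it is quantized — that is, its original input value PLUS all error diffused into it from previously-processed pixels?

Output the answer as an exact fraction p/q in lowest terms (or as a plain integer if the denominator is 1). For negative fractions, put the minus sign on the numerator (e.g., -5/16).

(0,0): OLD=18 → NEW=0, ERR=18
(0,1): OLD=607/8 → NEW=0, ERR=607/8
(0,2): OLD=19609/128 → NEW=255, ERR=-13031/128
(0,3): OLD=228271/2048 → NEW=0, ERR=228271/2048
(0,4): OLD=8380873/32768 → NEW=255, ERR=25033/32768
(1,0): OLD=4077/128 → NEW=0, ERR=4077/128
(1,1): OLD=88763/1024 → NEW=0, ERR=88763/1024
(1,2): OLD=4710423/32768 → NEW=255, ERR=-3645417/32768
(1,3): OLD=18735467/131072 → NEW=255, ERR=-14687893/131072
(1,4): OLD=342210913/2097152 → NEW=255, ERR=-192562847/2097152
(2,0): OLD=871737/16384 → NEW=0, ERR=871737/16384
(2,1): OLD=50068291/524288 → NEW=0, ERR=50068291/524288
(2,2): OLD=800451849/8388608 → NEW=0, ERR=800451849/8388608
(2,3): OLD=19268110475/134217728 → NEW=255, ERR=-14957410165/134217728
(2,4): OLD=271756665101/2147483648 → NEW=0, ERR=271756665101/2147483648
(3,0): OLD=457454953/8388608 → NEW=0, ERR=457454953/8388608
(3,1): OLD=8987089397/67108864 → NEW=255, ERR=-8125670923/67108864
(3,2): OLD=173772561111/2147483648 → NEW=0, ERR=173772561111/2147483648
(3,3): OLD=774245192303/4294967296 → NEW=255, ERR=-320971468177/4294967296
(3,4): OLD=13667305118955/68719476736 → NEW=255, ERR=-3856161448725/68719476736
(4,0): OLD=13248538183/1073741824 → NEW=0, ERR=13248538183/1073741824
Target (4,0): original=18, with diffused error = 13248538183/1073741824

Answer: 13248538183/1073741824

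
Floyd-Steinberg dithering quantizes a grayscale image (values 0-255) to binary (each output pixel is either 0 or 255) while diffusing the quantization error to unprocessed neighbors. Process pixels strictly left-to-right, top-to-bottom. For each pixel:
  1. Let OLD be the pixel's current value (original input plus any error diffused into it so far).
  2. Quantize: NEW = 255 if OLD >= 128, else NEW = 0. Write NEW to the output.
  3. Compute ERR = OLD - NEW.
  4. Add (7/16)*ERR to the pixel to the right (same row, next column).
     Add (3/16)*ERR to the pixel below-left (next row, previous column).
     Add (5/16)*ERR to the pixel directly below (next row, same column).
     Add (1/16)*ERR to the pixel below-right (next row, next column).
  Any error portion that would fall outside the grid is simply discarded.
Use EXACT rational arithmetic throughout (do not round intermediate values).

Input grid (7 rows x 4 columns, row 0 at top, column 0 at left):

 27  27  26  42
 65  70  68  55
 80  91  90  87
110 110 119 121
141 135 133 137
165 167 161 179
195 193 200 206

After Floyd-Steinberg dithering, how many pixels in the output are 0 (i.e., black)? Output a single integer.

Answer: 14

Derivation:
(0,0): OLD=27 → NEW=0, ERR=27
(0,1): OLD=621/16 → NEW=0, ERR=621/16
(0,2): OLD=11003/256 → NEW=0, ERR=11003/256
(0,3): OLD=249053/4096 → NEW=0, ERR=249053/4096
(1,0): OLD=20663/256 → NEW=0, ERR=20663/256
(1,1): OLD=260481/2048 → NEW=0, ERR=260481/2048
(1,2): OLD=9889557/65536 → NEW=255, ERR=-6822123/65536
(1,3): OLD=32657827/1048576 → NEW=0, ERR=32657827/1048576
(2,0): OLD=4229403/32768 → NEW=255, ERR=-4126437/32768
(2,1): OLD=64150617/1048576 → NEW=0, ERR=64150617/1048576
(2,2): OLD=205571709/2097152 → NEW=0, ERR=205571709/2097152
(2,3): OLD=4466507881/33554432 → NEW=255, ERR=-4089872279/33554432
(3,0): OLD=1377715691/16777216 → NEW=0, ERR=1377715691/16777216
(3,1): OLD=47124944629/268435456 → NEW=255, ERR=-21326096651/268435456
(3,2): OLD=411649948683/4294967296 → NEW=0, ERR=411649948683/4294967296
(3,3): OLD=9000098927309/68719476736 → NEW=255, ERR=-8523367640371/68719476736
(4,0): OLD=651829354063/4294967296 → NEW=255, ERR=-443387306417/4294967296
(4,1): OLD=3027487772653/34359738368 → NEW=0, ERR=3027487772653/34359738368
(4,2): OLD=190522287542221/1099511627776 → NEW=255, ERR=-89853177540659/1099511627776
(4,3): OLD=1204670220933547/17592186044416 → NEW=0, ERR=1204670220933547/17592186044416
(5,0): OLD=82056680352799/549755813888 → NEW=255, ERR=-58131052188641/549755813888
(5,1): OLD=2225391699336249/17592186044416 → NEW=0, ERR=2225391699336249/17592186044416
(5,2): OLD=1839720104528613/8796093022208 → NEW=255, ERR=-403283616134427/8796093022208
(5,3): OLD=49323750469342637/281474976710656 → NEW=255, ERR=-22452368591874643/281474976710656
(6,0): OLD=52262827206404107/281474976710656 → NEW=255, ERR=-19513291854813173/281474976710656
(6,1): OLD=842154695176224253/4503599627370496 → NEW=255, ERR=-306263209803252227/4503599627370496
(6,2): OLD=10727256864278785371/72057594037927936 → NEW=255, ERR=-7647429615392838309/72057594037927936
(6,3): OLD=151927091460287839869/1152921504606846976 → NEW=255, ERR=-142067892214458139011/1152921504606846976
Output grid:
  Row 0: ....  (4 black, running=4)
  Row 1: ..#.  (3 black, running=7)
  Row 2: #..#  (2 black, running=9)
  Row 3: .#.#  (2 black, running=11)
  Row 4: #.#.  (2 black, running=13)
  Row 5: #.##  (1 black, running=14)
  Row 6: ####  (0 black, running=14)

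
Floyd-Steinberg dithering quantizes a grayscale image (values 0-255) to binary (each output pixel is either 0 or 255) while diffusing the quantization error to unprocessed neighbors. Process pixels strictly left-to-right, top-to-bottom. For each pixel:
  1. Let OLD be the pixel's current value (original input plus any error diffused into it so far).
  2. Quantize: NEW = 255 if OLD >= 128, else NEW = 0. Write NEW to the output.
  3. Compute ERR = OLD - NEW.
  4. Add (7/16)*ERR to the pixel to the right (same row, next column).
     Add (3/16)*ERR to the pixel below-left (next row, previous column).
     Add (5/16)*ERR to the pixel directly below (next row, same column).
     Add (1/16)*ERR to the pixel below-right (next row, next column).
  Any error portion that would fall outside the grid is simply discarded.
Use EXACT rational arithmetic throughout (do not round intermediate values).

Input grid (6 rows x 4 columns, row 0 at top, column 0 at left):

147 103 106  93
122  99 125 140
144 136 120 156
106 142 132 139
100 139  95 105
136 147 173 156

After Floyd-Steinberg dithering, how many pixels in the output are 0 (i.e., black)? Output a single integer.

(0,0): OLD=147 → NEW=255, ERR=-108
(0,1): OLD=223/4 → NEW=0, ERR=223/4
(0,2): OLD=8345/64 → NEW=255, ERR=-7975/64
(0,3): OLD=39407/1024 → NEW=0, ERR=39407/1024
(1,0): OLD=6317/64 → NEW=0, ERR=6317/64
(1,1): OLD=66299/512 → NEW=255, ERR=-64261/512
(1,2): OLD=685655/16384 → NEW=0, ERR=685655/16384
(1,3): OLD=42610705/262144 → NEW=255, ERR=-24236015/262144
(2,0): OLD=1239545/8192 → NEW=255, ERR=-849415/8192
(2,1): OLD=17152131/262144 → NEW=0, ERR=17152131/262144
(2,2): OLD=71578015/524288 → NEW=255, ERR=-62115425/524288
(2,3): OLD=653395683/8388608 → NEW=0, ERR=653395683/8388608
(3,0): OLD=360146217/4194304 → NEW=0, ERR=360146217/4194304
(3,1): OLD=11496982007/67108864 → NEW=255, ERR=-5615778313/67108864
(3,2): OLD=82742042505/1073741824 → NEW=0, ERR=82742042505/1073741824
(3,3): OLD=3258156960831/17179869184 → NEW=255, ERR=-1122709681089/17179869184
(4,0): OLD=119338544821/1073741824 → NEW=0, ERR=119338544821/1073741824
(4,1): OLD=1557266462175/8589934592 → NEW=255, ERR=-633166858785/8589934592
(4,2): OLD=19062660245695/274877906944 → NEW=0, ERR=19062660245695/274877906944
(4,3): OLD=526598693779945/4398046511104 → NEW=0, ERR=526598693779945/4398046511104
(5,0): OLD=21565738888677/137438953472 → NEW=255, ERR=-13481194246683/137438953472
(5,1): OLD=444208068484387/4398046511104 → NEW=0, ERR=444208068484387/4398046511104
(5,2): OLD=564496146607003/2199023255552 → NEW=255, ERR=3745216441243/2199023255552
(5,3): OLD=13967953154723831/70368744177664 → NEW=255, ERR=-3976076610580489/70368744177664
Output grid:
  Row 0: #.#.  (2 black, running=2)
  Row 1: .#.#  (2 black, running=4)
  Row 2: #.#.  (2 black, running=6)
  Row 3: .#.#  (2 black, running=8)
  Row 4: .#..  (3 black, running=11)
  Row 5: #.##  (1 black, running=12)

Answer: 12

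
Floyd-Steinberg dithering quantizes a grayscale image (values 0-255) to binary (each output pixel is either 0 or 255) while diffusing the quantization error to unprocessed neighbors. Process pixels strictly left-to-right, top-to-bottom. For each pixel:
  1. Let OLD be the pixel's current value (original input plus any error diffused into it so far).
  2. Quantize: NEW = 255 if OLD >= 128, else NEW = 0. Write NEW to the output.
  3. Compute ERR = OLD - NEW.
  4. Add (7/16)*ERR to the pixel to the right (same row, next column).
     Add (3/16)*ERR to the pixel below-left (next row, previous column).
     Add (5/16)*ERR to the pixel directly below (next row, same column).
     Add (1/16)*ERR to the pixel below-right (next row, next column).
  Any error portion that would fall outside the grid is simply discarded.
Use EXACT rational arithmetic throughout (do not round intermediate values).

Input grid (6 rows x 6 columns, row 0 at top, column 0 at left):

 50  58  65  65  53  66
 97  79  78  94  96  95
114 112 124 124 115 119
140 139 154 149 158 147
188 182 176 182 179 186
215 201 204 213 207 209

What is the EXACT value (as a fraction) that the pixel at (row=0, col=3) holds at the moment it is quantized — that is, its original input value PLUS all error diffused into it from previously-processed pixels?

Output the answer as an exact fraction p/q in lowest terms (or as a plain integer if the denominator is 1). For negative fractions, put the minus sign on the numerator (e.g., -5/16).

Answer: 222671/2048

Derivation:
(0,0): OLD=50 → NEW=0, ERR=50
(0,1): OLD=639/8 → NEW=0, ERR=639/8
(0,2): OLD=12793/128 → NEW=0, ERR=12793/128
(0,3): OLD=222671/2048 → NEW=0, ERR=222671/2048
Target (0,3): original=65, with diffused error = 222671/2048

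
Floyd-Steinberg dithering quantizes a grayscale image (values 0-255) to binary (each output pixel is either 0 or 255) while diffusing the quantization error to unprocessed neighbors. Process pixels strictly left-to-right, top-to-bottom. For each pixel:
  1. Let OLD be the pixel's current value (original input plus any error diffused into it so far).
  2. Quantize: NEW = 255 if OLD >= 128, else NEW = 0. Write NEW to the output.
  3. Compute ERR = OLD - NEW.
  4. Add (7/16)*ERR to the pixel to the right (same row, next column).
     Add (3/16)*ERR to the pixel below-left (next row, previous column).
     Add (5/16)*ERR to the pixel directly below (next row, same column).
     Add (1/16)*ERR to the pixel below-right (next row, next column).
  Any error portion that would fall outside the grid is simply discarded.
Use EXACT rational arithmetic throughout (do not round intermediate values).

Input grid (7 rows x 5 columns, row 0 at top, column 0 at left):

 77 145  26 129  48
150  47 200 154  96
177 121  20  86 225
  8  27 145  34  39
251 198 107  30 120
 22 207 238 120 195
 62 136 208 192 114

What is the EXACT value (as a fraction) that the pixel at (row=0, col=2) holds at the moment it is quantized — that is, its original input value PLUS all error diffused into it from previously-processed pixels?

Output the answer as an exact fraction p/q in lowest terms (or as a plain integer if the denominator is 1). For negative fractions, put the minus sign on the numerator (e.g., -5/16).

Answer: -1891/256

Derivation:
(0,0): OLD=77 → NEW=0, ERR=77
(0,1): OLD=2859/16 → NEW=255, ERR=-1221/16
(0,2): OLD=-1891/256 → NEW=0, ERR=-1891/256
Target (0,2): original=26, with diffused error = -1891/256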